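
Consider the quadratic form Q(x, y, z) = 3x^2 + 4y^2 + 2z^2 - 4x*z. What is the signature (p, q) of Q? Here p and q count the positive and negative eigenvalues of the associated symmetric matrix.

Write A = [[3, 0, -2], [0, 4, 0], [-2, 0, 2]].
Symmetric row and column elimination reduces A to a congruent diagonal form with pivots 3, 4, 2/3.
So there are 3 positive pivots.

(3, 0)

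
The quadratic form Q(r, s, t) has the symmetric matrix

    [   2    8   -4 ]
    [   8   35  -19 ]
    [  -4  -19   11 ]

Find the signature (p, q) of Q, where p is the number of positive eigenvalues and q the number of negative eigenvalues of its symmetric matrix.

(2, 0)

Applying the same elementary operations to the rows and columns of A produces a congruent diagonal matrix with entries 2, 3, 0.
So there are 2 positive, 1 zero pivots.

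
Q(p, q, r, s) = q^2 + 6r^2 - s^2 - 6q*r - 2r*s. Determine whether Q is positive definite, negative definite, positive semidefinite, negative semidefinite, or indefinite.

Write A = [[0, 0, 0, 0], [0, 1, -3, 0], [0, -3, 6, -1], [0, 0, -1, -1]].
Applying the same elementary operations to the rows and columns of A produces a congruent diagonal matrix with entries 0, 1, -3, -2/3.
Counting signs: 1 positive, 2 negative, 1 zero.
Hence Q is indefinite.

indefinite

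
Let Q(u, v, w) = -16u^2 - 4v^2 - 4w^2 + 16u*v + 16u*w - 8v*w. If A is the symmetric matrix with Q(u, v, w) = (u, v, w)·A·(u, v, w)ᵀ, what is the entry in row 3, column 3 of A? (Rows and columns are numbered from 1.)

The coefficient of w^2 in Q is -4, and that is exactly A[3,3].

-4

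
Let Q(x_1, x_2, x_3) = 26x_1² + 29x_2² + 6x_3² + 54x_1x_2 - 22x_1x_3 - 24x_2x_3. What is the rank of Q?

3

Write A = [[26, 27, -11], [27, 29, -12], [-11, -12, 6]].
An LDLᵀ factorisation of A has diagonal entries 26, 25/26, 1.
That gives 3 positive pivots.
The rank is the number of nonzero pivots: 3.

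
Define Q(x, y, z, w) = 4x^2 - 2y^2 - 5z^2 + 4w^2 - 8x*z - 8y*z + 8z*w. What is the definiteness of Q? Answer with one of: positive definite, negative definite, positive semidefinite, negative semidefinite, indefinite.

The associated matrix is A = [[4, 0, -4, 0], [0, -2, -4, 0], [-4, -4, -5, 4], [0, 0, 4, 4]].
Congruent diagonalization of A (simultaneous row and column reduction) yields pivots 4, -2, -1, 20.
Counting signs: 2 positive, 2 negative.
Hence Q is indefinite.

indefinite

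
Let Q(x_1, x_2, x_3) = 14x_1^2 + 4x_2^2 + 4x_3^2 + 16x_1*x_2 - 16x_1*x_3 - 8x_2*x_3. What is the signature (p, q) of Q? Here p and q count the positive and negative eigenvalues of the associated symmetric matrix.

(1, 1)

The symmetric matrix is A = [[14, 8, -8], [8, 4, -4], [-8, -4, 4]].
Row-reducing A symmetrically gives the diagonal entries 14, -4/7, 0.
Counting signs: 1 positive, 1 negative, 1 zero.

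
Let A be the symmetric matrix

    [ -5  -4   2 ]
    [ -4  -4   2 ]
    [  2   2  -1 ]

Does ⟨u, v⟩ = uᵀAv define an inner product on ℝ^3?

Applying the same elementary operations to the rows and columns of A produces a congruent diagonal matrix with entries -5, -4/5, 0.
Counting signs: 2 negative, 1 zero.
Hence Q is negative semidefinite.
⟨·,·⟩ is an inner product exactly when A is positive definite.

no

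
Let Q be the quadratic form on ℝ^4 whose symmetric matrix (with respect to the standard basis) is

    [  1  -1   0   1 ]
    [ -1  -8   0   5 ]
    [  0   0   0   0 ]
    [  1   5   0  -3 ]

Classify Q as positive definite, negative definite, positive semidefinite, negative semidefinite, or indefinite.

Congruent diagonalization of A (simultaneous row and column reduction) yields pivots 1, -9, 0, 0.
So there are 1 positive, 1 negative, 2 zero pivots.
Hence Q is indefinite.

indefinite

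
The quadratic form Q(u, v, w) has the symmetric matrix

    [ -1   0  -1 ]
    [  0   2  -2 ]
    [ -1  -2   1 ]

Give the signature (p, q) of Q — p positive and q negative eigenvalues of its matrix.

Applying the same elementary operations to the rows and columns of A produces a congruent diagonal matrix with entries -1, 2, 0.
That gives 1 positive, 1 negative, 1 zero pivots.

(1, 1)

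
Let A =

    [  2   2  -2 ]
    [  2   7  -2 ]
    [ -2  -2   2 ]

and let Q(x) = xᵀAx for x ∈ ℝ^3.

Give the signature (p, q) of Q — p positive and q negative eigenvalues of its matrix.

Applying the same elementary operations to the rows and columns of A produces a congruent diagonal matrix with entries 2, 5, 0.
Counting signs: 2 positive, 1 zero.

(2, 0)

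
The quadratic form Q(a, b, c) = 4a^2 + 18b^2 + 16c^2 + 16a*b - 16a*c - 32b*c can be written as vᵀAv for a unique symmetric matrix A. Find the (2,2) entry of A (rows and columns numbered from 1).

18

The coefficient of b^2 in Q is 18, and that is exactly A[2,2].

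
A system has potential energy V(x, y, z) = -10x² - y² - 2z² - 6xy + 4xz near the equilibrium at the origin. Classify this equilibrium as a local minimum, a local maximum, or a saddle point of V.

The Hessian at the origin is H = [[-20, -6, 4], [-6, -2, 0], [4, 0, -4]].
Symmetric row and column elimination reduces H to a congruent diagonal form with pivots -20, -1/5, 4.
So there are 1 positive, 2 negative pivots.
H is indefinite, so the origin is a saddle point.

saddle point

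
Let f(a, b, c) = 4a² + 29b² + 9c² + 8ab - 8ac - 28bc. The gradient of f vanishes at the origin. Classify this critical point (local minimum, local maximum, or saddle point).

local minimum

The Hessian at the origin is H = [[8, 8, -8], [8, 58, -28], [-8, -28, 18]].
Congruent diagonalization of H (simultaneous row and column reduction) yields pivots 8, 50, 2.
Counting signs: 3 positive.
H is positive definite, so the origin is a strict local minimum.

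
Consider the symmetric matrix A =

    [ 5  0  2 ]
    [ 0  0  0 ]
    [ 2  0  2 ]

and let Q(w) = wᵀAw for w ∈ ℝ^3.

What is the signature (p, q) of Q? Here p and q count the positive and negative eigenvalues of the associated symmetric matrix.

Congruent diagonalization of A (simultaneous row and column reduction) yields pivots 5, 0, 6/5.
Counting signs: 2 positive, 1 zero.

(2, 0)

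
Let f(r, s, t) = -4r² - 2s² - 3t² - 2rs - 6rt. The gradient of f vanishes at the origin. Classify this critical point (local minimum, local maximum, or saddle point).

local maximum

The Hessian at the origin is H = [[-8, -2, -6], [-2, -4, 0], [-6, 0, -6]].
Applying the same elementary operations to the rows and columns of H produces a congruent diagonal matrix with entries -8, -7/2, -6/7.
Counting signs: 3 negative.
H is negative definite, so the origin is a strict local maximum.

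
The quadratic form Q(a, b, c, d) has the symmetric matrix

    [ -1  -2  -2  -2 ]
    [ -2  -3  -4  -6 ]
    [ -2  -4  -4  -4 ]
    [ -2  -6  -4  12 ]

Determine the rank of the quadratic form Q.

3

Symmetric row and column elimination reduces A to a congruent diagonal form with pivots -1, 1, 0, 12.
Counting signs: 2 positive, 1 negative, 1 zero.
The rank is the number of nonzero pivots: 3.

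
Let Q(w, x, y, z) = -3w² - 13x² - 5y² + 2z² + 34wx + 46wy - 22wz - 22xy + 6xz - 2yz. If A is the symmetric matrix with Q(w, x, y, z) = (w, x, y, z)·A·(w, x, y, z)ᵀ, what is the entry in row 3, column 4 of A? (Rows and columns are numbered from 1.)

The coefficient of y·z in Q is -2. For a symmetric A this equals A[3,4] + A[4,3] = 2·A[3,4].
So A[3,4] = -2/2 = -1.

-1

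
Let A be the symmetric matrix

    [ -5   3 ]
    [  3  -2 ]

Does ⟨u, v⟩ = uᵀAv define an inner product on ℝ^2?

Row-reducing A symmetrically gives the diagonal entries -5, -1/5.
That gives 2 negative pivots.
Hence Q is negative definite.
⟨·,·⟩ is an inner product exactly when A is positive definite.

no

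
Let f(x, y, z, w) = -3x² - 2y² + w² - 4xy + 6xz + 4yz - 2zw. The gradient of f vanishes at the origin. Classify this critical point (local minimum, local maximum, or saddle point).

The Hessian at the origin is H = [[-6, -4, 6, 0], [-4, -4, 4, 0], [6, 4, 0, -2], [0, 0, -2, 2]].
An LDLᵀ factorisation of H has diagonal entries -6, -4/3, 6, 4/3.
Counting signs: 2 positive, 2 negative.
H is indefinite, so the origin is a saddle point.

saddle point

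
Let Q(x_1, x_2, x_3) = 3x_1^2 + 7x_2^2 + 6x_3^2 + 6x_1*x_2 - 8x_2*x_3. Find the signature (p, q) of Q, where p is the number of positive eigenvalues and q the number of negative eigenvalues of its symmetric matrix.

(3, 0)

The associated matrix is A = [[3, 3, 0], [3, 7, -4], [0, -4, 6]].
Applying the same elementary operations to the rows and columns of A produces a congruent diagonal matrix with entries 3, 4, 2.
That gives 3 positive pivots.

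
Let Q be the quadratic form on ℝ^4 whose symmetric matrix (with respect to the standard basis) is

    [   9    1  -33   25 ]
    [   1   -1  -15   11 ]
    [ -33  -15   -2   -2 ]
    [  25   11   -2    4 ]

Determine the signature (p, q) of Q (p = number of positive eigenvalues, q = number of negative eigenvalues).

An LDLᵀ factorisation of A has diagonal entries 9, -10/9, -37/5, -2/37.
That gives 1 positive, 3 negative pivots.

(1, 3)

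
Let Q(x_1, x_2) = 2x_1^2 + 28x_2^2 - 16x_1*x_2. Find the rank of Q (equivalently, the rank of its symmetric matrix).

2

Write A = [[2, -8], [-8, 28]].
Row-reducing A symmetrically gives the diagonal entries 2, -4.
So there are 1 positive, 1 negative pivots.
The rank is the number of nonzero pivots: 2.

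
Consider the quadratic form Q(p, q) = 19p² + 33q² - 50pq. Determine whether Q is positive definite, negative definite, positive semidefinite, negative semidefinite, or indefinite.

The symmetric matrix of Q is A = [[19, -25], [-25, 33]].
Leading principal minors: Δ_1 = 19, Δ_2 = 2.
All leading principal minors are positive, so by Sylvester's criterion Q is positive definite.

positive definite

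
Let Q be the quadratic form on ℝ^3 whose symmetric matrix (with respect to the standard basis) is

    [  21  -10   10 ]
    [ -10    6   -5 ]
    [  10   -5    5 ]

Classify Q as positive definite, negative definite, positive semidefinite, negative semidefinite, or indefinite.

positive definite

Leading principal minors: Δ_1 = 21, Δ_2 = 26, Δ_3 = 5.
All leading principal minors are positive, so by Sylvester's criterion Q is positive definite.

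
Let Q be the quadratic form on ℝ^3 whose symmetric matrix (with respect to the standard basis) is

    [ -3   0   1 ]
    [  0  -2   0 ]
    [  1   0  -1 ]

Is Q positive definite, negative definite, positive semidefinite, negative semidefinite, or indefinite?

Leading principal minors: Δ_1 = -3, Δ_2 = 6, Δ_3 = -4.
The signs alternate starting with Δ_1 < 0, so by Sylvester's criterion Q is negative definite.

negative definite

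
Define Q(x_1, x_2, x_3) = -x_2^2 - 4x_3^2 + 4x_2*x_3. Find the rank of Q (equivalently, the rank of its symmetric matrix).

Write A = [[0, 0, 0], [0, -1, 2], [0, 2, -4]].
Row-reducing A symmetrically gives the diagonal entries 0, -1, 0.
Counting signs: 1 negative, 2 zero.
The rank is the number of nonzero pivots: 1.

1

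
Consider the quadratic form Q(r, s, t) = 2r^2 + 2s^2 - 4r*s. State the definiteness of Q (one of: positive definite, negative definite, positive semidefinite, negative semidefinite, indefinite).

positive semidefinite

Write A = [[2, -2, 0], [-2, 2, 0], [0, 0, 0]].
Row-reducing A symmetrically gives the diagonal entries 2, 0, 0.
So there are 1 positive, 2 zero pivots.
Hence Q is positive semidefinite.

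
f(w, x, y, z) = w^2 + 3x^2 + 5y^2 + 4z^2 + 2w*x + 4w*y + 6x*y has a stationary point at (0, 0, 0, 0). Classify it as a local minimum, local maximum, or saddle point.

local minimum

The Hessian at the origin is H = [[2, 2, 4, 0], [2, 6, 6, 0], [4, 6, 10, 0], [0, 0, 0, 8]].
Applying the same elementary operations to the rows and columns of H produces a congruent diagonal matrix with entries 2, 4, 1, 8.
Counting signs: 4 positive.
H is positive definite, so the origin is a strict local minimum.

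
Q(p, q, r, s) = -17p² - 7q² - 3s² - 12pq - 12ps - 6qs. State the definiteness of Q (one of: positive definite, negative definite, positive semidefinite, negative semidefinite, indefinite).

Write A = [[-17, -6, 0, -6], [-6, -7, 0, -3], [0, 0, 0, 0], [-6, -3, 0, -3]].
Congruent diagonalization of A (simultaneous row and column reduction) yields pivots -17, -83/17, 0, -60/83.
That gives 3 negative, 1 zero pivots.
Hence Q is negative semidefinite.

negative semidefinite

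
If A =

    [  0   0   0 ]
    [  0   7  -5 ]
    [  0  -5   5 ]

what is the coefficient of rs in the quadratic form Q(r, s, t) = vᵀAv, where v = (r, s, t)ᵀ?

0

The coefficient of rs is A[1,2] + A[2,1] = 2·0 = 0.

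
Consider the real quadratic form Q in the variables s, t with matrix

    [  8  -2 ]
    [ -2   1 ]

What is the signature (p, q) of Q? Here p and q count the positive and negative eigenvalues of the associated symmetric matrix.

(2, 0)

Congruent diagonalization of A (simultaneous row and column reduction) yields pivots 8, 1/2.
Counting signs: 2 positive.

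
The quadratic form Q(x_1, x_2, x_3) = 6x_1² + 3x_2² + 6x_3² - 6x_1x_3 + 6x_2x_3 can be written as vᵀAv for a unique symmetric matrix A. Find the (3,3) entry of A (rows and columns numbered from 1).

The coefficient of x_3² in Q is 6, and that is exactly A[3,3].

6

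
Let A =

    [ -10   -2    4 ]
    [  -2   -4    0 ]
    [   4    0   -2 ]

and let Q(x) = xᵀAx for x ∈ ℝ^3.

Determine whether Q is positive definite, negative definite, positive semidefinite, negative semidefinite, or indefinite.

negative definite

Row-reducing A symmetrically gives the diagonal entries -10, -18/5, -2/9.
That gives 3 negative pivots.
Hence Q is negative definite.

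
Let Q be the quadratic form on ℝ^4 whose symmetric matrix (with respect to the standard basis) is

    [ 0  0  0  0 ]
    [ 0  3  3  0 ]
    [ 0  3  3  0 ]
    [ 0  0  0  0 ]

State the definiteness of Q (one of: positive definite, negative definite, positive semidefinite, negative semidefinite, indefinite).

positive semidefinite

Row-reducing A symmetrically gives the diagonal entries 0, 3, 0, 0.
So there are 1 positive, 3 zero pivots.
Hence Q is positive semidefinite.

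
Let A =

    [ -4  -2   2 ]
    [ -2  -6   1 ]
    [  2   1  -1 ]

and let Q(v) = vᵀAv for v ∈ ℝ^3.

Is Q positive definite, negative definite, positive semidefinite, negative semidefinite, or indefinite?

negative semidefinite

Congruent diagonalization of A (simultaneous row and column reduction) yields pivots -4, -5, 0.
So there are 2 negative, 1 zero pivots.
Hence Q is negative semidefinite.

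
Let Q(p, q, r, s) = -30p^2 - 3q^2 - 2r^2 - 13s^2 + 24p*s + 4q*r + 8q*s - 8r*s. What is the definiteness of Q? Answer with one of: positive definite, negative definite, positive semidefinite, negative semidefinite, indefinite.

negative definite

Write A = [[-30, 0, 0, 12], [0, -3, 2, 4], [0, 2, -2, -4], [12, 4, -4, -13]].
Symmetric row and column elimination reduces A to a congruent diagonal form with pivots -30, -3, -2/3, -1/5.
That gives 4 negative pivots.
Hence Q is negative definite.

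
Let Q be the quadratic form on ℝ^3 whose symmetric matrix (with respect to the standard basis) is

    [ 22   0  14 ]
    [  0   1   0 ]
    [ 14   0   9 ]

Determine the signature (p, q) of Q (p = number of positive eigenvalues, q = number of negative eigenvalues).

Row-reducing A symmetrically gives the diagonal entries 22, 1, 1/11.
That gives 3 positive pivots.

(3, 0)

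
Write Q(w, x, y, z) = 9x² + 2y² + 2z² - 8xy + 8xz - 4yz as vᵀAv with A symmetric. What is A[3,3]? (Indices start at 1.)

The coefficient of y² in Q is 2, and that is exactly A[3,3].

2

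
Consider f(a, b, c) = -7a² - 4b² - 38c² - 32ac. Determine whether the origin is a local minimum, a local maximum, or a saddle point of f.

local maximum

The Hessian at the origin is H = [[-14, 0, -32], [0, -8, 0], [-32, 0, -76]].
An LDLᵀ factorisation of H has diagonal entries -14, -8, -20/7.
So there are 3 negative pivots.
H is negative definite, so the origin is a strict local maximum.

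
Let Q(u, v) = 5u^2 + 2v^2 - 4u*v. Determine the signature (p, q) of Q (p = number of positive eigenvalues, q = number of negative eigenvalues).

Write A = [[5, -2], [-2, 2]].
Row-reducing A symmetrically gives the diagonal entries 5, 6/5.
That gives 2 positive pivots.

(2, 0)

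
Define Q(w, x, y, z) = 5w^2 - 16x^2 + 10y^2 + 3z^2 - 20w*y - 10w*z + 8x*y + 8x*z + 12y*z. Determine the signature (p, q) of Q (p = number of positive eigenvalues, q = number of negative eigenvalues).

Write A = [[5, 0, -10, -5], [0, -16, 4, 4], [-10, 4, 10, 6], [-5, 4, 6, 3]].
Row-reducing A symmetrically gives the diagonal entries 5, -16, -9, 0.
That gives 1 positive, 2 negative, 1 zero pivots.

(1, 2)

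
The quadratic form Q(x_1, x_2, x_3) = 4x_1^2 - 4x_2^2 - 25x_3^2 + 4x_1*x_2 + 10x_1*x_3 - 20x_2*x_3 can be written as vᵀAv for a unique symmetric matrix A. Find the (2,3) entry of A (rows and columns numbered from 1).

The coefficient of x_2·x_3 in Q is -20. For a symmetric A this equals A[2,3] + A[3,2] = 2·A[2,3].
So A[2,3] = -20/2 = -10.

-10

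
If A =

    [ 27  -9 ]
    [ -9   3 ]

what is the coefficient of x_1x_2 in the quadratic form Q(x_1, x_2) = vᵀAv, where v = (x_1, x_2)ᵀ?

-18

The coefficient of x_1x_2 is A[1,2] + A[2,1] = 2·(-9) = -18.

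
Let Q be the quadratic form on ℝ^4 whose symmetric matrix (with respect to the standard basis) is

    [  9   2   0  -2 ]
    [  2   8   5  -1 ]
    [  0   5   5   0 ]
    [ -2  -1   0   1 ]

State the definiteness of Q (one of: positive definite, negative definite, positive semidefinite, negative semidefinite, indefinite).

Leading principal minors: Δ_1 = 9, Δ_2 = 68, Δ_3 = 115, Δ_4 = 50.
All leading principal minors are positive, so by Sylvester's criterion Q is positive definite.

positive definite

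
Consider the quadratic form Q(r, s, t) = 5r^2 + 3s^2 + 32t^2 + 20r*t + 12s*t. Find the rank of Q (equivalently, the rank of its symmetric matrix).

2

The associated matrix is A = [[5, 0, 10], [0, 3, 6], [10, 6, 32]].
Row-reducing A symmetrically gives the diagonal entries 5, 3, 0.
That gives 2 positive, 1 zero pivots.
The rank is the number of nonzero pivots: 2.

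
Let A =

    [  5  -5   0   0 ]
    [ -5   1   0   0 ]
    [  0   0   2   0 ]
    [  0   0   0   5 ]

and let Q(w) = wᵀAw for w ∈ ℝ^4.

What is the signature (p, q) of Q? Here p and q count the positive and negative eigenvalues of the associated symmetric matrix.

Row-reducing A symmetrically gives the diagonal entries 5, -4, 2, 5.
So there are 3 positive, 1 negative pivots.

(3, 1)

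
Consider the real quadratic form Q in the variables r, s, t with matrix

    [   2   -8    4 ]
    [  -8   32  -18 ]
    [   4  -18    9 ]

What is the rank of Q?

Row reduction of A gives 3 nonzero rows, so rank A = 3.

3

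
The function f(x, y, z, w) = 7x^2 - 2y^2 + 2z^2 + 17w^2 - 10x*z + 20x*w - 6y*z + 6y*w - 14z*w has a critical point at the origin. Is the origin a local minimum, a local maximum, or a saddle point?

saddle point

The Hessian at the origin is H = [[14, 0, -10, 20], [0, -4, -6, 6], [-10, -6, 4, -14], [20, 6, -14, 34]].
An LDLᵀ factorisation of H has diagonal entries 14, -4, 41/7, 60/41.
So there are 3 positive, 1 negative pivots.
H is indefinite, so the origin is a saddle point.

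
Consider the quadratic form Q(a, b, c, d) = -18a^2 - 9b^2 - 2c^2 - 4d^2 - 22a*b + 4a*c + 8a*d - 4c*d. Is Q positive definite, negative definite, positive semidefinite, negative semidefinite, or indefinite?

negative definite

The associated matrix is A = [[-18, -11, 2, 4], [-11, -9, 0, 0], [2, 0, -2, -2], [4, 0, -2, -4]].
Congruent diagonalization of A (simultaneous row and column reduction) yields pivots -18, -41/18, -46/41, -10/23.
Counting signs: 4 negative.
Hence Q is negative definite.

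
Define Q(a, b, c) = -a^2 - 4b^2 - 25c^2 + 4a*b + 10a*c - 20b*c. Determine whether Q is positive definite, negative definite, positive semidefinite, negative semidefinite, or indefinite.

The symmetric matrix is A = [[-1, 2, 5], [2, -4, -10], [5, -10, -25]].
Congruent diagonalization of A (simultaneous row and column reduction) yields pivots -1, 0, 0.
So there are 1 negative, 2 zero pivots.
Hence Q is negative semidefinite.

negative semidefinite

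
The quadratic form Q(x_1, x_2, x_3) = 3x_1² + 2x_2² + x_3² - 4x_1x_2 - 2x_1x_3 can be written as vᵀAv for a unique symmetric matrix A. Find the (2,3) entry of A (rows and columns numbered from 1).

0

The coefficient of x_2·x_3 in Q is 0. For a symmetric A this equals A[2,3] + A[3,2] = 2·A[2,3].
So A[2,3] = 0/2 = 0.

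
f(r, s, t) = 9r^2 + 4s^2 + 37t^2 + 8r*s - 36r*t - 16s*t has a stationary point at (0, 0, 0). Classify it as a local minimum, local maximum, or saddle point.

The Hessian at the origin is H = [[18, 8, -36], [8, 8, -16], [-36, -16, 74]].
Congruent diagonalization of H (simultaneous row and column reduction) yields pivots 18, 40/9, 2.
That gives 3 positive pivots.
H is positive definite, so the origin is a strict local minimum.

local minimum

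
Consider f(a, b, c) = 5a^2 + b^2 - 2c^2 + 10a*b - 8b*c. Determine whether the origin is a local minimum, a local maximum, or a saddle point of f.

The Hessian at the origin is H = [[10, 10, 0], [10, 2, -8], [0, -8, -4]].
Applying the same elementary operations to the rows and columns of H produces a congruent diagonal matrix with entries 10, -8, 4.
Counting signs: 2 positive, 1 negative.
H is indefinite, so the origin is a saddle point.

saddle point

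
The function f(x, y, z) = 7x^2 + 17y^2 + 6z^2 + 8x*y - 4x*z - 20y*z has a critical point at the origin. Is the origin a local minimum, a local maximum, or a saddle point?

The Hessian at the origin is H = [[14, 8, -4], [8, 34, -20], [-4, -20, 12]].
An LDLᵀ factorisation of H has diagonal entries 14, 206/7, 20/103.
Counting signs: 3 positive.
H is positive definite, so the origin is a strict local minimum.

local minimum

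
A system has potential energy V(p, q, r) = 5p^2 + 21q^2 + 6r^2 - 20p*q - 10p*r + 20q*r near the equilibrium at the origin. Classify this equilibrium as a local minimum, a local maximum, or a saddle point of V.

The Hessian at the origin is H = [[10, -20, -10], [-20, 42, 20], [-10, 20, 12]].
An LDLᵀ factorisation of H has diagonal entries 10, 2, 2.
Counting signs: 3 positive.
H is positive definite, so the origin is a strict local minimum.

local minimum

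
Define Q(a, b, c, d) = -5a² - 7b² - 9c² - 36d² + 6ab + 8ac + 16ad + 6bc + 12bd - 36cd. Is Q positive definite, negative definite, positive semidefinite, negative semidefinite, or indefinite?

Write A = [[-5, 3, 4, 8], [3, -7, 3, 6], [4, 3, -9, -18], [8, 6, -18, -36]].
Row-reducing A symmetrically gives the diagonal entries -5, -26/5, -5/26, 0.
Counting signs: 3 negative, 1 zero.
Hence Q is negative semidefinite.

negative semidefinite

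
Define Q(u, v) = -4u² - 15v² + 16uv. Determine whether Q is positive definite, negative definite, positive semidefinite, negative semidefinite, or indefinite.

indefinite

The symmetric matrix of Q is [[-4, 8], [8, -15]].
For the 2×2 matrix [[-4, 8], [8, -15]]: det = -4·-15 − (8)² = -4, trace = -19.
det < 0 so the eigenvalues have opposite signs; the form is indefinite.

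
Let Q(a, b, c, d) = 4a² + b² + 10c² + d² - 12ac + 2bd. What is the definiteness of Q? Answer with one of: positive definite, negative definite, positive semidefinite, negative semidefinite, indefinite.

positive semidefinite

The associated matrix is A = [[4, 0, -6, 0], [0, 1, 0, 1], [-6, 0, 10, 0], [0, 1, 0, 1]].
Congruent diagonalization of A (simultaneous row and column reduction) yields pivots 4, 1, 1, 0.
Counting signs: 3 positive, 1 zero.
Hence Q is positive semidefinite.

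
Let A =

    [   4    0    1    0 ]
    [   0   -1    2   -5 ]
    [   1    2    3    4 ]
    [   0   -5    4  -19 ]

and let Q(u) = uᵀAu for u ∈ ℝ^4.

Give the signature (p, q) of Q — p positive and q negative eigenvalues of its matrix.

Symmetric row and column elimination reduces A to a congruent diagonal form with pivots 4, -1, 27/4, 2/3.
So there are 3 positive, 1 negative pivots.

(3, 1)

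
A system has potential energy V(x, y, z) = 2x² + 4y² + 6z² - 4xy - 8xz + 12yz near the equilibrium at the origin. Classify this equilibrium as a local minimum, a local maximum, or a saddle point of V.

saddle point

The Hessian at the origin is H = [[4, -4, -8], [-4, 8, 12], [-8, 12, 12]].
An LDLᵀ factorisation of H has diagonal entries 4, 4, -8.
That gives 2 positive, 1 negative pivots.
H is indefinite, so the origin is a saddle point.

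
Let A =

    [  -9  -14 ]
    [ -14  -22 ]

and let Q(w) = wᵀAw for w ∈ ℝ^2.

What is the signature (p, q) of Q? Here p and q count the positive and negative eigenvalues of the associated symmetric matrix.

Applying the same elementary operations to the rows and columns of A produces a congruent diagonal matrix with entries -9, -2/9.
So there are 2 negative pivots.

(0, 2)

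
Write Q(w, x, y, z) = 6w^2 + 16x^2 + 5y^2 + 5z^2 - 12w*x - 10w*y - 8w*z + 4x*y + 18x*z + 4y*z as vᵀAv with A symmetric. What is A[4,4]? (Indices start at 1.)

5

The coefficient of z^2 in Q is 5, and that is exactly A[4,4].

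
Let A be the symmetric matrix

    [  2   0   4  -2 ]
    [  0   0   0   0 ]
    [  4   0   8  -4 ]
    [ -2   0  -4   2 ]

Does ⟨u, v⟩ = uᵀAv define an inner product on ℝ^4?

Row-reducing A symmetrically gives the diagonal entries 2, 0, 0, 0.
Counting signs: 1 positive, 3 zero.
Hence Q is positive semidefinite.
⟨·,·⟩ is an inner product exactly when A is positive definite.

no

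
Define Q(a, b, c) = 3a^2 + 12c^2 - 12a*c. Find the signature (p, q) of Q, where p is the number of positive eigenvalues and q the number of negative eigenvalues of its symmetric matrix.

The symmetric matrix is A = [[3, 0, -6], [0, 0, 0], [-6, 0, 12]].
Congruent diagonalization of A (simultaneous row and column reduction) yields pivots 3, 0, 0.
So there are 1 positive, 2 zero pivots.

(1, 0)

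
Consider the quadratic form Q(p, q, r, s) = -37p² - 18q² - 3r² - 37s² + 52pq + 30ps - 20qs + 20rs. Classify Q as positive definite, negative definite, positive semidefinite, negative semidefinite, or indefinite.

indefinite

The symmetric matrix is A = [[-37, 26, 0, 15], [26, -18, 0, -10], [0, 0, -3, 10], [15, -10, 10, -37]].
Congruent diagonalization of A (simultaneous row and column reduction) yields pivots -37, 10/37, -3, 4/3.
That gives 2 positive, 2 negative pivots.
Hence Q is indefinite.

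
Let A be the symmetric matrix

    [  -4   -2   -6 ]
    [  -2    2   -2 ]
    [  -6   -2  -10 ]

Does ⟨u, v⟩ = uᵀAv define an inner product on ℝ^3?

Symmetric row and column elimination reduces A to a congruent diagonal form with pivots -4, 3, -4/3.
So there are 1 positive, 2 negative pivots.
Hence Q is indefinite.
⟨·,·⟩ is an inner product exactly when A is positive definite.

no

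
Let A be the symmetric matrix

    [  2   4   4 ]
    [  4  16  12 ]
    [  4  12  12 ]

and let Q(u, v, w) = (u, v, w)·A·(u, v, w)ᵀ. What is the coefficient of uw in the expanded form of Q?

8

The coefficient of uw is A[1,3] + A[3,1] = 2·4 = 8.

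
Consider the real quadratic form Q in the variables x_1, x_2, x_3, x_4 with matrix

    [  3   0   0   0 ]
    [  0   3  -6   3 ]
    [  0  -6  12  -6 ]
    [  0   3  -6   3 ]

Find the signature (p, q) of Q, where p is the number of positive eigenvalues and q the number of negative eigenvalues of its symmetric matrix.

Congruent diagonalization of A (simultaneous row and column reduction) yields pivots 3, 3, 0, 0.
Counting signs: 2 positive, 2 zero.

(2, 0)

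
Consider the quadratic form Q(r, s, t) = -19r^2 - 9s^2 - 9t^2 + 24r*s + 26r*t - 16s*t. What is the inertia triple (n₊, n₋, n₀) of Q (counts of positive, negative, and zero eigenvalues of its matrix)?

The symmetric matrix is A = [[-19, 12, 13], [12, -9, -8], [13, -8, -9]].
An LDLᵀ factorisation of A has diagonal entries -19, -27/19, -2/27.
Counting signs: 3 negative.

(0, 3, 0)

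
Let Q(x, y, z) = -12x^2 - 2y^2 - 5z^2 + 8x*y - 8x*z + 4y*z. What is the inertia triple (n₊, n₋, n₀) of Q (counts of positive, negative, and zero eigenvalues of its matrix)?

(0, 3, 0)

The symmetric matrix is A = [[-12, 4, -4], [4, -2, 2], [-4, 2, -5]].
Congruent diagonalization of A (simultaneous row and column reduction) yields pivots -12, -2/3, -3.
That gives 3 negative pivots.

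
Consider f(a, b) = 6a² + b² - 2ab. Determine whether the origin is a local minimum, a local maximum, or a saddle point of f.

The Hessian at the origin is H = [[12, -2], [-2, 2]].
det H = 12·2 − (-2)² = 20 > 0 and H[1,1] = 12 > 0, so H is positive definite.
Therefore the origin is a local minimum.

local minimum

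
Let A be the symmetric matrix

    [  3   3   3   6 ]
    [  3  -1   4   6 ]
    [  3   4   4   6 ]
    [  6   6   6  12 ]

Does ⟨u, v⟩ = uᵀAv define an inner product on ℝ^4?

Congruent diagonalization of A (simultaneous row and column reduction) yields pivots 3, -4, 5/4, 0.
Counting signs: 2 positive, 1 negative, 1 zero.
Hence Q is indefinite.
⟨·,·⟩ is an inner product exactly when A is positive definite.

no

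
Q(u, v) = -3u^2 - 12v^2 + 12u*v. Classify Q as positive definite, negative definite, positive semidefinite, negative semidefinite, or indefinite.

negative semidefinite

The symmetric matrix is A = [[-3, 6], [6, -12]].
Row-reducing A symmetrically gives the diagonal entries -3, 0.
That gives 1 negative, 1 zero pivots.
Hence Q is negative semidefinite.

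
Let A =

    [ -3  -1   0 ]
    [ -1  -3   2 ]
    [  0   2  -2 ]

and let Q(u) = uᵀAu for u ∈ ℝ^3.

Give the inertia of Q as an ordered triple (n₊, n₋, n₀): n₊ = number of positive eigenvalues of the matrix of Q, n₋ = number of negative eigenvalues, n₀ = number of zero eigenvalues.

(0, 3, 0)

Applying the same elementary operations to the rows and columns of A produces a congruent diagonal matrix with entries -3, -8/3, -1/2.
So there are 3 negative pivots.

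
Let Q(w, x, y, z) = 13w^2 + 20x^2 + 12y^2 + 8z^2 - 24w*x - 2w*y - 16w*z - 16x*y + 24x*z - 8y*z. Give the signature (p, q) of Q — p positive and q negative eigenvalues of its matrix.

(4, 0)

The symmetric matrix is A = [[13, -12, -1, -8], [-12, 20, -8, 12], [-1, -8, 12, -4], [-8, 12, -4, 8]].
Row-reducing A symmetrically gives the diagonal entries 13, 116/13, 3, 20/29.
That gives 4 positive pivots.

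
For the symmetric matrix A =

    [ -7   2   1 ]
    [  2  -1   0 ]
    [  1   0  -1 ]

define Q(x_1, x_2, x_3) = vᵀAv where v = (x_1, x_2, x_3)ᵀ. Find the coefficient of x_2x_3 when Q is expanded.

The coefficient of x_2x_3 is A[2,3] + A[3,2] = 2·0 = 0.

0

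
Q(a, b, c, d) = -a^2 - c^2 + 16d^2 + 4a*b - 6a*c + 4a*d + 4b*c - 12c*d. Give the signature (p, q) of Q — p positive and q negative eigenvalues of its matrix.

(2, 1)

Write A = [[-1, 2, -3, 2], [2, 0, 2, 0], [-3, 2, -1, -6], [2, 0, -6, 16]].
Row-reducing A symmetrically gives the diagonal entries -1, 4, 4, 0.
So there are 2 positive, 1 negative, 1 zero pivots.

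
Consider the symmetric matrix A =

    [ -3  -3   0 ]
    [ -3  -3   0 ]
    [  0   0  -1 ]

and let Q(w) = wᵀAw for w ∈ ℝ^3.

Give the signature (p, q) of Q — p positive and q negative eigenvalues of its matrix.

Symmetric row and column elimination reduces A to a congruent diagonal form with pivots -3, 0, -1.
So there are 2 negative, 1 zero pivots.

(0, 2)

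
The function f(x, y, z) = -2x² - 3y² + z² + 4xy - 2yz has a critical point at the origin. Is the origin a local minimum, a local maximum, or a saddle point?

saddle point

The Hessian at the origin is H = [[-4, 4, 0], [4, -6, -2], [0, -2, 2]].
Row-reducing H symmetrically gives the diagonal entries -4, -2, 4.
So there are 1 positive, 2 negative pivots.
H is indefinite, so the origin is a saddle point.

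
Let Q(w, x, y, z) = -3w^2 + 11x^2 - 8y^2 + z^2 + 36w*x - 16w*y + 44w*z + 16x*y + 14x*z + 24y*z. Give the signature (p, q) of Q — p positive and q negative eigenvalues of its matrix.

Write A = [[-3, 18, -8, 22], [18, 11, 8, 7], [-8, 8, -8, 12], [22, 7, 12, 1]].
Applying the same elementary operations to the rows and columns of A produces a congruent diagonal matrix with entries -3, 119, -40/357, 0.
So there are 1 positive, 2 negative, 1 zero pivots.

(1, 2)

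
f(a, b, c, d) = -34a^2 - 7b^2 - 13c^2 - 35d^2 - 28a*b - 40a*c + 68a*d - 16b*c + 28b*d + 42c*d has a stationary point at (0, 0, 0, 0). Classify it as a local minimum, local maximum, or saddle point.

The Hessian at the origin is H = [[-68, -28, -40, 68], [-28, -14, -16, 28], [-40, -16, -26, 42], [68, 28, 42, -70]].
Row-reducing H symmetrically gives the diagonal entries -68, -42/17, -50/21, -8/25.
That gives 4 negative pivots.
H is negative definite, so the origin is a strict local maximum.

local maximum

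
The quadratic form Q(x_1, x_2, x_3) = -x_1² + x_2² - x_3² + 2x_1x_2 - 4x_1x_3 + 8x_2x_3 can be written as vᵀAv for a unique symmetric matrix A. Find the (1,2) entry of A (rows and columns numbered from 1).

1

The coefficient of x_1·x_2 in Q is 2. For a symmetric A this equals A[1,2] + A[2,1] = 2·A[1,2].
So A[1,2] = 2/2 = 1.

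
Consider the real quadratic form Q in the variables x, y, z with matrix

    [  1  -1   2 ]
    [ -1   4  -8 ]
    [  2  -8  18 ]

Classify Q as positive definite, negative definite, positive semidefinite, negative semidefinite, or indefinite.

Congruent diagonalization of A (simultaneous row and column reduction) yields pivots 1, 3, 2.
That gives 3 positive pivots.
Hence Q is positive definite.

positive definite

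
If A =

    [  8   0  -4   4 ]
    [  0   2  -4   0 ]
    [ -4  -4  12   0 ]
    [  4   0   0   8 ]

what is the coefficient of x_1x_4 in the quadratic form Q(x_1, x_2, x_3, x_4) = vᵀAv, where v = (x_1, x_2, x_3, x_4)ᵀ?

8

The coefficient of x_1x_4 is A[1,4] + A[4,1] = 2·4 = 8.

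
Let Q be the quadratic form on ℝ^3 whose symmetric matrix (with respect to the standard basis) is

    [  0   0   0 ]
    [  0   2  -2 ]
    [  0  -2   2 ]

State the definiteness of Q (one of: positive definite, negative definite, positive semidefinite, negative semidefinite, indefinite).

Applying the same elementary operations to the rows and columns of A produces a congruent diagonal matrix with entries 0, 2, 0.
So there are 1 positive, 2 zero pivots.
Hence Q is positive semidefinite.

positive semidefinite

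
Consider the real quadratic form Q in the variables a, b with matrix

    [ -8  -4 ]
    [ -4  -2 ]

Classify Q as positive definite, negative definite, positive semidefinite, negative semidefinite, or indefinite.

negative semidefinite

Applying the same elementary operations to the rows and columns of A produces a congruent diagonal matrix with entries -8, 0.
That gives 1 negative, 1 zero pivots.
Hence Q is negative semidefinite.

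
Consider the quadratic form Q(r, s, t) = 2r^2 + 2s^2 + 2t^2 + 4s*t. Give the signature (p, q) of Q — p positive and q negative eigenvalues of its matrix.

(2, 0)

The associated matrix is A = [[2, 0, 0], [0, 2, 2], [0, 2, 2]].
Congruent diagonalization of A (simultaneous row and column reduction) yields pivots 2, 2, 0.
That gives 2 positive, 1 zero pivots.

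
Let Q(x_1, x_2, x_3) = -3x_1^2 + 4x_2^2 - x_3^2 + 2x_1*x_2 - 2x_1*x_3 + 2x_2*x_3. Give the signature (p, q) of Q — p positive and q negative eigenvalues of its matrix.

(1, 2)

Write A = [[-3, 1, -1], [1, 4, 1], [-1, 1, -1]].
Row-reducing A symmetrically gives the diagonal entries -3, 13/3, -10/13.
So there are 1 positive, 2 negative pivots.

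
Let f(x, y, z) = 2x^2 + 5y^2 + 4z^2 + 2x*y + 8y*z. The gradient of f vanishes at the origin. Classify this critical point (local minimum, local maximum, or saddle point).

local minimum

The Hessian at the origin is H = [[4, 2, 0], [2, 10, 8], [0, 8, 8]].
Applying the same elementary operations to the rows and columns of H produces a congruent diagonal matrix with entries 4, 9, 8/9.
So there are 3 positive pivots.
H is positive definite, so the origin is a strict local minimum.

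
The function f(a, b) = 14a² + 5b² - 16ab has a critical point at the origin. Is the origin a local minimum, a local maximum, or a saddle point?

The Hessian at the origin is H = [[28, -16], [-16, 10]].
det H = 28·10 − (-16)² = 24 > 0 and H[1,1] = 28 > 0, so H is positive definite.
Therefore the origin is a local minimum.

local minimum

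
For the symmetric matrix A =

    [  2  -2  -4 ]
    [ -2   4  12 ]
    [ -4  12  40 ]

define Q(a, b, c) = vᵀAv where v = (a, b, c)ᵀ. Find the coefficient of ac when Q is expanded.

-8

The coefficient of ac is A[1,3] + A[3,1] = 2·(-4) = -8.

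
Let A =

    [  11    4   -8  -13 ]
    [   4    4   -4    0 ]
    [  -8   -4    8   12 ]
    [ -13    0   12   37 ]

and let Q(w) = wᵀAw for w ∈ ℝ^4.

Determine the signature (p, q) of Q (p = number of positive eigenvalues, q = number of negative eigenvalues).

Applying the same elementary operations to the rows and columns of A produces a congruent diagonal matrix with entries 11, 28/11, 12/7, 2/3.
So there are 4 positive pivots.

(4, 0)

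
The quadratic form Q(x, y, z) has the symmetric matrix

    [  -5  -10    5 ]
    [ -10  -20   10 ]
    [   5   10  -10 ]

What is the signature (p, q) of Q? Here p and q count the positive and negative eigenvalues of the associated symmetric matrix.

Row-reducing A symmetrically gives the diagonal entries -5, 0, -5.
That gives 2 negative, 1 zero pivots.

(0, 2)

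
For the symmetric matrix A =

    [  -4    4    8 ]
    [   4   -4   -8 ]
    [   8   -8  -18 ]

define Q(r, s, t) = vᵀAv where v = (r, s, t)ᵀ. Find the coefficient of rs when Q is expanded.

The coefficient of rs is A[1,2] + A[2,1] = 2·4 = 8.

8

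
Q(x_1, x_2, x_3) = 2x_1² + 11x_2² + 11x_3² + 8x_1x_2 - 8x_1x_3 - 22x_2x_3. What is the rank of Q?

2

The associated matrix is A = [[2, 4, -4], [4, 11, -11], [-4, -11, 11]].
Applying the same elementary operations to the rows and columns of A produces a congruent diagonal matrix with entries 2, 3, 0.
So there are 2 positive, 1 zero pivots.
The rank is the number of nonzero pivots: 2.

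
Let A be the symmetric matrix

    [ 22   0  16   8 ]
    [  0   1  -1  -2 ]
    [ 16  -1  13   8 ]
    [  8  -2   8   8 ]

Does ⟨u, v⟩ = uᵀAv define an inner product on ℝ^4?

yes

Row-reducing A symmetrically gives the diagonal entries 22, 1, 4/11, 1.
So there are 4 positive pivots.
Hence Q is positive definite.
⟨·,·⟩ is an inner product exactly when A is positive definite.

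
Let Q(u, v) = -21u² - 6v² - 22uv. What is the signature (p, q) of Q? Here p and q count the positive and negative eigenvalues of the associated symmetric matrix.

The symmetric matrix is A = [[-21, -11], [-11, -6]].
Row-reducing A symmetrically gives the diagonal entries -21, -5/21.
Counting signs: 2 negative.

(0, 2)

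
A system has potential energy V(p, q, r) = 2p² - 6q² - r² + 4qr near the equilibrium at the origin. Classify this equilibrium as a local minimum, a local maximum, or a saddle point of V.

saddle point

The Hessian at the origin is H = [[4, 0, 0], [0, -12, 4], [0, 4, -2]].
Row-reducing H symmetrically gives the diagonal entries 4, -12, -2/3.
So there are 1 positive, 2 negative pivots.
H is indefinite, so the origin is a saddle point.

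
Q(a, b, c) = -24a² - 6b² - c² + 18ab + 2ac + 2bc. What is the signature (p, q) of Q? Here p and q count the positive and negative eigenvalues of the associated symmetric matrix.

(0, 3)

The symmetric matrix is A = [[-24, 9, 1], [9, -6, 1], [1, 1, -1]].
An LDLᵀ factorisation of A has diagonal entries -24, -21/8, -5/21.
Counting signs: 3 negative.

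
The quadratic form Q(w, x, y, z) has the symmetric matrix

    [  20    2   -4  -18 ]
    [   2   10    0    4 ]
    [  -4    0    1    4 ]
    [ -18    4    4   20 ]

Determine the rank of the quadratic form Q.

4

Congruent diagonalization of A (simultaneous row and column reduction) yields pivots 20, 49/5, 9/49, 2/9.
So there are 4 positive pivots.
The rank is the number of nonzero pivots: 4.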